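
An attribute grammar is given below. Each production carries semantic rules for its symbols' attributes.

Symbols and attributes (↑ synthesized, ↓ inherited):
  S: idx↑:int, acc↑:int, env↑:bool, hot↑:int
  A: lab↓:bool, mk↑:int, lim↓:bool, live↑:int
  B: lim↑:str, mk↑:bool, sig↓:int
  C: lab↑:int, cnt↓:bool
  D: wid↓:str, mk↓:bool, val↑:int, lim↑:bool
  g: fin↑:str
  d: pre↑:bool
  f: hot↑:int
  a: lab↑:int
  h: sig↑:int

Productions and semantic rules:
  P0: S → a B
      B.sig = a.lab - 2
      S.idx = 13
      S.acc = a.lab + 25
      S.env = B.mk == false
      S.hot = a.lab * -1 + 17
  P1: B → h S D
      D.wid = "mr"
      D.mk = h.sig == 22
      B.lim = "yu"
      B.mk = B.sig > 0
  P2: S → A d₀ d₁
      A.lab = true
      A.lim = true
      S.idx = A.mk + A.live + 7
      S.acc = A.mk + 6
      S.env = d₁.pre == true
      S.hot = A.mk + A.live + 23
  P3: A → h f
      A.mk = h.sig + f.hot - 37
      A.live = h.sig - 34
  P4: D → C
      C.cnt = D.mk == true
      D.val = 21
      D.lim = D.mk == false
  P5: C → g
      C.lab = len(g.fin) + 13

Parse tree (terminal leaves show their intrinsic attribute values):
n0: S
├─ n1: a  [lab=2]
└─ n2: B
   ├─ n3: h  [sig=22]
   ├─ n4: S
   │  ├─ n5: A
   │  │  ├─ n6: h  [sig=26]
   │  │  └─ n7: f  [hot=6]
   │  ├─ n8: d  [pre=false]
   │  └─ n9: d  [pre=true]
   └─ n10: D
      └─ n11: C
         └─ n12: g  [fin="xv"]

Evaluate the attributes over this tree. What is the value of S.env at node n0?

true

1. n1.lab = 2  [terminal]
2. n2.sig = 0  [a.lab - 2]
3. n3.sig = 22  [terminal]
4. n5.lab = true  [true]
5. n5.lim = true  [true]
6. n6.sig = 26  [terminal]
7. n7.hot = 6  [terminal]
8. n5.mk = -5  [h.sig + f.hot - 37]
9. n5.live = -8  [h.sig - 34]
10. n8.pre = false  [terminal]
11. n9.pre = true  [terminal]
12. n4.idx = -6  [A.mk + A.live + 7]
13. n4.acc = 1  [A.mk + 6]
14. n4.env = true  [d₁.pre == true]
15. n4.hot = 10  [A.mk + A.live + 23]
16. n10.wid = "mr"  ["mr"]
17. n10.mk = true  [h.sig == 22]
18. n11.cnt = true  [D.mk == true]
19. n12.fin = "xv"  [terminal]
20. n11.lab = 15  [len(g.fin) + 13]
21. n10.val = 21  [21]
22. n10.lim = false  [D.mk == false]
23. n2.lim = "yu"  ["yu"]
24. n2.mk = false  [B.sig > 0]
25. n0.idx = 13  [13]
26. n0.acc = 27  [a.lab + 25]
27. n0.env = true  [B.mk == false]
28. n0.hot = 15  [a.lab * -1 + 17]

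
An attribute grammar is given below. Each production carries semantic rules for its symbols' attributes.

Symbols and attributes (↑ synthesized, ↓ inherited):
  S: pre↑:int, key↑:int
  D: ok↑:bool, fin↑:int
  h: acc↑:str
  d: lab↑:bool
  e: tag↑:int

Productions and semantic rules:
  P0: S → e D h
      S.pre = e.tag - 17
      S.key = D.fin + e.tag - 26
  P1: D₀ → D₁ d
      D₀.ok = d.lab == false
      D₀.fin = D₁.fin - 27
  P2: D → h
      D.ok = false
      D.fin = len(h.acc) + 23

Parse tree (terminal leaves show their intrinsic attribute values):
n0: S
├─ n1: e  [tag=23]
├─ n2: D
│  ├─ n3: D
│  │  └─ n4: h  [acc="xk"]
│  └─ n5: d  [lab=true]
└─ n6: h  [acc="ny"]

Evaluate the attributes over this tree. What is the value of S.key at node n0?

1. n1.tag = 23  [terminal]
2. n4.acc = "xk"  [terminal]
3. n3.ok = false  [false]
4. n3.fin = 25  [len(h.acc) + 23]
5. n5.lab = true  [terminal]
6. n2.ok = false  [d.lab == false]
7. n2.fin = -2  [D₁.fin - 27]
8. n6.acc = "ny"  [terminal]
9. n0.pre = 6  [e.tag - 17]
10. n0.key = -5  [D.fin + e.tag - 26]

-5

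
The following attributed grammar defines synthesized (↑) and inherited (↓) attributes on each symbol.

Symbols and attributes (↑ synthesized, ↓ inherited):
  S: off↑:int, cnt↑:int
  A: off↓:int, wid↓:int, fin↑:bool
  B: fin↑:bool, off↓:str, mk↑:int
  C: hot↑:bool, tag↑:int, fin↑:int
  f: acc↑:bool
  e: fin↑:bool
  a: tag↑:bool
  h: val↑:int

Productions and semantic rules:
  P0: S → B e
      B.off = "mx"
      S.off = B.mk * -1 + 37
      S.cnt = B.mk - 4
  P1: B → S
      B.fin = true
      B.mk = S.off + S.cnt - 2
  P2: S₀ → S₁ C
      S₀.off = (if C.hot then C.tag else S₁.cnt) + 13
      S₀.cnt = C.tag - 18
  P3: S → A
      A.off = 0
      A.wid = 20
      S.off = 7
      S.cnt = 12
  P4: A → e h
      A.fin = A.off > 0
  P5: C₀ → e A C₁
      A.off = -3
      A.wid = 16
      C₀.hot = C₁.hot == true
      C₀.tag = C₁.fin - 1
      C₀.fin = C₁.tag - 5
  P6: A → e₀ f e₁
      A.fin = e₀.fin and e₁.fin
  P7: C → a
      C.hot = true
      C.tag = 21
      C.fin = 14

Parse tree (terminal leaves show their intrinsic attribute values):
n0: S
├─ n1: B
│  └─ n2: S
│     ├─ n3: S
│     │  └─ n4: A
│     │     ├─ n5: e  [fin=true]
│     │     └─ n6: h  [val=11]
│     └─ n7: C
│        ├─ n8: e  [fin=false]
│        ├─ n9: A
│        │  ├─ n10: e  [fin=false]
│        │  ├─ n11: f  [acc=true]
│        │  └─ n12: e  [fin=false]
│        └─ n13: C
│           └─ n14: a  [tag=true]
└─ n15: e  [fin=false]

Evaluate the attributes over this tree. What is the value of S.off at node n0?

1. n1.off = "mx"  ["mx"]
2. n4.off = 0  [0]
3. n4.wid = 20  [20]
4. n5.fin = true  [terminal]
5. n6.val = 11  [terminal]
6. n4.fin = false  [A.off > 0]
7. n3.off = 7  [7]
8. n3.cnt = 12  [12]
9. n8.fin = false  [terminal]
10. n9.off = -3  [-3]
11. n9.wid = 16  [16]
12. n10.fin = false  [terminal]
13. n11.acc = true  [terminal]
14. n12.fin = false  [terminal]
15. n9.fin = false  [e₀.fin and e₁.fin]
16. n14.tag = true  [terminal]
17. n13.hot = true  [true]
18. n13.tag = 21  [21]
19. n13.fin = 14  [14]
20. n7.hot = true  [C₁.hot == true]
21. n7.tag = 13  [C₁.fin - 1]
22. n7.fin = 16  [C₁.tag - 5]
23. n2.off = 26  [(if C.hot then C.tag else S₁.cnt) + 13]
24. n2.cnt = -5  [C.tag - 18]
25. n1.fin = true  [true]
26. n1.mk = 19  [S.off + S.cnt - 2]
27. n15.fin = false  [terminal]
28. n0.off = 18  [B.mk * -1 + 37]
29. n0.cnt = 15  [B.mk - 4]

18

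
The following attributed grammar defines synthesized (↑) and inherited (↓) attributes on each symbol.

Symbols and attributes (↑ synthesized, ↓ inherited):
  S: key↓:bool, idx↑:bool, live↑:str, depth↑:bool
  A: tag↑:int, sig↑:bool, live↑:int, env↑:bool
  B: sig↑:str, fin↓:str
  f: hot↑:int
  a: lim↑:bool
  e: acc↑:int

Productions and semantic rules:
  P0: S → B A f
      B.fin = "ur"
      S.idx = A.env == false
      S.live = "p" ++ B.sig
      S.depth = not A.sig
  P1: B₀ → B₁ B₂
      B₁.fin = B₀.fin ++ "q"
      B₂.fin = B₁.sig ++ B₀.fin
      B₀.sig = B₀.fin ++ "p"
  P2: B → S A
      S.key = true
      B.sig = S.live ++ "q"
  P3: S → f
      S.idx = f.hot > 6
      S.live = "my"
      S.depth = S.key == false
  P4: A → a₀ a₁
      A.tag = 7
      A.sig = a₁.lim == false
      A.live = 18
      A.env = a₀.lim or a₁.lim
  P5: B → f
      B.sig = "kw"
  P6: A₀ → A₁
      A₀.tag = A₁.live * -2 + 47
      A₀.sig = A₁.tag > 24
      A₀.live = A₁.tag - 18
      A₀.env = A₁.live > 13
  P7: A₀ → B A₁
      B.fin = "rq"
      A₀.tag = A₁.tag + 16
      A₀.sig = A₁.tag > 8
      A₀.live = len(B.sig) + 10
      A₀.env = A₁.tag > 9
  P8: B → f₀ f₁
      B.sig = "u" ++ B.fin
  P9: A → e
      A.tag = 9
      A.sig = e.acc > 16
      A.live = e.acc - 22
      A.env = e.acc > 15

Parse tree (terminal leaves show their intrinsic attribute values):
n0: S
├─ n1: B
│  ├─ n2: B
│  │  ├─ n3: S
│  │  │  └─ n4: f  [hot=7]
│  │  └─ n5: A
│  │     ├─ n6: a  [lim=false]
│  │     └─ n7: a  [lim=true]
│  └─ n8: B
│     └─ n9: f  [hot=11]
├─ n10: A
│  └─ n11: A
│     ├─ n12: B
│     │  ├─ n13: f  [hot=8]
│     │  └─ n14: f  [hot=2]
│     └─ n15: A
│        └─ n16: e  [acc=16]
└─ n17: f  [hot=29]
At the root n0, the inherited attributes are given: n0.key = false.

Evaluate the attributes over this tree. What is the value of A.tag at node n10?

1. n0.key = false  [given at root]
2. n1.fin = "ur"  ["ur"]
3. n2.fin = "urq"  [B₀.fin ++ "q"]
4. n3.key = true  [true]
5. n4.hot = 7  [terminal]
6. n3.idx = true  [f.hot > 6]
7. n3.live = "my"  ["my"]
8. n3.depth = false  [S.key == false]
9. n6.lim = false  [terminal]
10. n7.lim = true  [terminal]
11. n5.tag = 7  [7]
12. n5.sig = false  [a₁.lim == false]
13. n5.live = 18  [18]
14. n5.env = true  [a₀.lim or a₁.lim]
15. n2.sig = "myq"  [S.live ++ "q"]
16. n8.fin = "myqur"  [B₁.sig ++ B₀.fin]
17. n9.hot = 11  [terminal]
18. n8.sig = "kw"  ["kw"]
19. n1.sig = "urp"  [B₀.fin ++ "p"]
20. n12.fin = "rq"  ["rq"]
21. n13.hot = 8  [terminal]
22. n14.hot = 2  [terminal]
23. n12.sig = "urq"  ["u" ++ B.fin]
24. n16.acc = 16  [terminal]
25. n15.tag = 9  [9]
26. n15.sig = false  [e.acc > 16]
27. n15.live = -6  [e.acc - 22]
28. n15.env = true  [e.acc > 15]
29. n11.tag = 25  [A₁.tag + 16]
30. n11.sig = true  [A₁.tag > 8]
31. n11.live = 13  [len(B.sig) + 10]
32. n11.env = false  [A₁.tag > 9]
33. n10.tag = 21  [A₁.live * -2 + 47]
34. n10.sig = true  [A₁.tag > 24]
35. n10.live = 7  [A₁.tag - 18]
36. n10.env = false  [A₁.live > 13]
37. n17.hot = 29  [terminal]
38. n0.idx = true  [A.env == false]
39. n0.live = "purp"  ["p" ++ B.sig]
40. n0.depth = false  [not A.sig]

21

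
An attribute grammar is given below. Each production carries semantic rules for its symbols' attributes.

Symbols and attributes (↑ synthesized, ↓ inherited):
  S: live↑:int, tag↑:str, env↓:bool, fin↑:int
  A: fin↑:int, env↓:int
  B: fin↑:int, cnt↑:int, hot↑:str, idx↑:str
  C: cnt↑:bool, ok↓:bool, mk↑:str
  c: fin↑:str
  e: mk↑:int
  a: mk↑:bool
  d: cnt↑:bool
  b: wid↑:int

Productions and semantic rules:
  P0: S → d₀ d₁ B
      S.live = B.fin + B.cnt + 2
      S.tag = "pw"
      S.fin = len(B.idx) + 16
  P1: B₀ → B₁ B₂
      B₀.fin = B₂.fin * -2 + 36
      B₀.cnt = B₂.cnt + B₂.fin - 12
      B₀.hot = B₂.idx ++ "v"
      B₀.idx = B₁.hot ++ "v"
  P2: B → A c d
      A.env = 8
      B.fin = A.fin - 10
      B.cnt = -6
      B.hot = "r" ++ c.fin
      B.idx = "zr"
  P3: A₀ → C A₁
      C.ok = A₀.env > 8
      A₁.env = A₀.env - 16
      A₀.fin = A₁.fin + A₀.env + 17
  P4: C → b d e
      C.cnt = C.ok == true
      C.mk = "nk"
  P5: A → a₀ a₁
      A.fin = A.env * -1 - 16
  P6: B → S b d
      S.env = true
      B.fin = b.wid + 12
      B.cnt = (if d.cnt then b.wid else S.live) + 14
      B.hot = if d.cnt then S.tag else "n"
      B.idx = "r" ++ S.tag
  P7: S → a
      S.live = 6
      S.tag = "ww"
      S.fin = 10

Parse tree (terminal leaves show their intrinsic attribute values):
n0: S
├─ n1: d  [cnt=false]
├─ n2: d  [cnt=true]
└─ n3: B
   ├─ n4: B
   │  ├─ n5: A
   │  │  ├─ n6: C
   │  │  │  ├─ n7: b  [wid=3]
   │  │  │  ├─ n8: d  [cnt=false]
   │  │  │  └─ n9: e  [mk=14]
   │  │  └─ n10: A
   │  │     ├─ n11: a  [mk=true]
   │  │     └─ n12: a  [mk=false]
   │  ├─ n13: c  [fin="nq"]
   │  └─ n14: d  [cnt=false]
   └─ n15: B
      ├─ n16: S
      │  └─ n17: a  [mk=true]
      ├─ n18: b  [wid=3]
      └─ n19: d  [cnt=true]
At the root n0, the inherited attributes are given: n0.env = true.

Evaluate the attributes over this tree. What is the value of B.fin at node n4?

7

1. n0.env = true  [given at root]
2. n1.cnt = false  [terminal]
3. n2.cnt = true  [terminal]
4. n5.env = 8  [8]
5. n6.ok = false  [A₀.env > 8]
6. n7.wid = 3  [terminal]
7. n8.cnt = false  [terminal]
8. n9.mk = 14  [terminal]
9. n6.cnt = false  [C.ok == true]
10. n6.mk = "nk"  ["nk"]
11. n10.env = -8  [A₀.env - 16]
12. n11.mk = true  [terminal]
13. n12.mk = false  [terminal]
14. n10.fin = -8  [A.env * -1 - 16]
15. n5.fin = 17  [A₁.fin + A₀.env + 17]
16. n13.fin = "nq"  [terminal]
17. n14.cnt = false  [terminal]
18. n4.fin = 7  [A.fin - 10]
19. n4.cnt = -6  [-6]
20. n4.hot = "rnq"  ["r" ++ c.fin]
21. n4.idx = "zr"  ["zr"]
22. n16.env = true  [true]
23. n17.mk = true  [terminal]
24. n16.live = 6  [6]
25. n16.tag = "ww"  ["ww"]
26. n16.fin = 10  [10]
27. n18.wid = 3  [terminal]
28. n19.cnt = true  [terminal]
29. n15.fin = 15  [b.wid + 12]
30. n15.cnt = 17  [(if d.cnt then b.wid else S.live) + 14]
31. n15.hot = "ww"  [if d.cnt then S.tag else "n"]
32. n15.idx = "rww"  ["r" ++ S.tag]
33. n3.fin = 6  [B₂.fin * -2 + 36]
34. n3.cnt = 20  [B₂.cnt + B₂.fin - 12]
35. n3.hot = "rwwv"  [B₂.idx ++ "v"]
36. n3.idx = "rnqv"  [B₁.hot ++ "v"]
37. n0.live = 28  [B.fin + B.cnt + 2]
38. n0.tag = "pw"  ["pw"]
39. n0.fin = 20  [len(B.idx) + 16]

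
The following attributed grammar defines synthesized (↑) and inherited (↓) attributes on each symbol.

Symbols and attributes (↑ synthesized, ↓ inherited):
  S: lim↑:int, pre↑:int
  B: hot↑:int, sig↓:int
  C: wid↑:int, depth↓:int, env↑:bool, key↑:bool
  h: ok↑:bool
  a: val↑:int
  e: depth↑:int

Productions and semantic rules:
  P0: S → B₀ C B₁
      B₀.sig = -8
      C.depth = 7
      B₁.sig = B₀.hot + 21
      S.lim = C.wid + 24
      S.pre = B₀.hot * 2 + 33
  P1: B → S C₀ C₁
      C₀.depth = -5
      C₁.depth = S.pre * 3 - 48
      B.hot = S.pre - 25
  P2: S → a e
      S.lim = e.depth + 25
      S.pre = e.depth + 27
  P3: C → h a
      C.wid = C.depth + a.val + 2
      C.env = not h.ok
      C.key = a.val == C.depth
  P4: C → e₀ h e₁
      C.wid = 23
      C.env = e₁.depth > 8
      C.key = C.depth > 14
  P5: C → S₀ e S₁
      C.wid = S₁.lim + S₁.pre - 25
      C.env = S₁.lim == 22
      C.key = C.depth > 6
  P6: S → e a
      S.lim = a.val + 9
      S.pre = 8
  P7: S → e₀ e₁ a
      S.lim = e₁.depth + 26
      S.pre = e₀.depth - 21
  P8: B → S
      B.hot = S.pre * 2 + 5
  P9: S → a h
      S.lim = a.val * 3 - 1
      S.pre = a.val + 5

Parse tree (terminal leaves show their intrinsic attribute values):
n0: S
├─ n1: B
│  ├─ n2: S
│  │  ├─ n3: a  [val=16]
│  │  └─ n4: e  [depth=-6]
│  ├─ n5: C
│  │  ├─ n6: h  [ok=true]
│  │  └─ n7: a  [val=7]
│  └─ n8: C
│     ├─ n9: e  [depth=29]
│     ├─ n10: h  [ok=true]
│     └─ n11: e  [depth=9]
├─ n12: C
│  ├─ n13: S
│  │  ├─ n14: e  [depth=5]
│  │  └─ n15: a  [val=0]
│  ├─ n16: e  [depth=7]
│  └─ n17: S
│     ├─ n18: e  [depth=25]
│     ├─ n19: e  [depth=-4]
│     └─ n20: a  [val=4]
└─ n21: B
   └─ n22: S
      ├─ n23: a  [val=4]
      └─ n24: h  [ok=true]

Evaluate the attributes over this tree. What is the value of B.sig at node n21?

17

1. n1.sig = -8  [-8]
2. n3.val = 16  [terminal]
3. n4.depth = -6  [terminal]
4. n2.lim = 19  [e.depth + 25]
5. n2.pre = 21  [e.depth + 27]
6. n5.depth = -5  [-5]
7. n6.ok = true  [terminal]
8. n7.val = 7  [terminal]
9. n5.wid = 4  [C.depth + a.val + 2]
10. n5.env = false  [not h.ok]
11. n5.key = false  [a.val == C.depth]
12. n8.depth = 15  [S.pre * 3 - 48]
13. n9.depth = 29  [terminal]
14. n10.ok = true  [terminal]
15. n11.depth = 9  [terminal]
16. n8.wid = 23  [23]
17. n8.env = true  [e₁.depth > 8]
18. n8.key = true  [C.depth > 14]
19. n1.hot = -4  [S.pre - 25]
20. n12.depth = 7  [7]
21. n14.depth = 5  [terminal]
22. n15.val = 0  [terminal]
23. n13.lim = 9  [a.val + 9]
24. n13.pre = 8  [8]
25. n16.depth = 7  [terminal]
26. n18.depth = 25  [terminal]
27. n19.depth = -4  [terminal]
28. n20.val = 4  [terminal]
29. n17.lim = 22  [e₁.depth + 26]
30. n17.pre = 4  [e₀.depth - 21]
31. n12.wid = 1  [S₁.lim + S₁.pre - 25]
32. n12.env = true  [S₁.lim == 22]
33. n12.key = true  [C.depth > 6]
34. n21.sig = 17  [B₀.hot + 21]
35. n23.val = 4  [terminal]
36. n24.ok = true  [terminal]
37. n22.lim = 11  [a.val * 3 - 1]
38. n22.pre = 9  [a.val + 5]
39. n21.hot = 23  [S.pre * 2 + 5]
40. n0.lim = 25  [C.wid + 24]
41. n0.pre = 25  [B₀.hot * 2 + 33]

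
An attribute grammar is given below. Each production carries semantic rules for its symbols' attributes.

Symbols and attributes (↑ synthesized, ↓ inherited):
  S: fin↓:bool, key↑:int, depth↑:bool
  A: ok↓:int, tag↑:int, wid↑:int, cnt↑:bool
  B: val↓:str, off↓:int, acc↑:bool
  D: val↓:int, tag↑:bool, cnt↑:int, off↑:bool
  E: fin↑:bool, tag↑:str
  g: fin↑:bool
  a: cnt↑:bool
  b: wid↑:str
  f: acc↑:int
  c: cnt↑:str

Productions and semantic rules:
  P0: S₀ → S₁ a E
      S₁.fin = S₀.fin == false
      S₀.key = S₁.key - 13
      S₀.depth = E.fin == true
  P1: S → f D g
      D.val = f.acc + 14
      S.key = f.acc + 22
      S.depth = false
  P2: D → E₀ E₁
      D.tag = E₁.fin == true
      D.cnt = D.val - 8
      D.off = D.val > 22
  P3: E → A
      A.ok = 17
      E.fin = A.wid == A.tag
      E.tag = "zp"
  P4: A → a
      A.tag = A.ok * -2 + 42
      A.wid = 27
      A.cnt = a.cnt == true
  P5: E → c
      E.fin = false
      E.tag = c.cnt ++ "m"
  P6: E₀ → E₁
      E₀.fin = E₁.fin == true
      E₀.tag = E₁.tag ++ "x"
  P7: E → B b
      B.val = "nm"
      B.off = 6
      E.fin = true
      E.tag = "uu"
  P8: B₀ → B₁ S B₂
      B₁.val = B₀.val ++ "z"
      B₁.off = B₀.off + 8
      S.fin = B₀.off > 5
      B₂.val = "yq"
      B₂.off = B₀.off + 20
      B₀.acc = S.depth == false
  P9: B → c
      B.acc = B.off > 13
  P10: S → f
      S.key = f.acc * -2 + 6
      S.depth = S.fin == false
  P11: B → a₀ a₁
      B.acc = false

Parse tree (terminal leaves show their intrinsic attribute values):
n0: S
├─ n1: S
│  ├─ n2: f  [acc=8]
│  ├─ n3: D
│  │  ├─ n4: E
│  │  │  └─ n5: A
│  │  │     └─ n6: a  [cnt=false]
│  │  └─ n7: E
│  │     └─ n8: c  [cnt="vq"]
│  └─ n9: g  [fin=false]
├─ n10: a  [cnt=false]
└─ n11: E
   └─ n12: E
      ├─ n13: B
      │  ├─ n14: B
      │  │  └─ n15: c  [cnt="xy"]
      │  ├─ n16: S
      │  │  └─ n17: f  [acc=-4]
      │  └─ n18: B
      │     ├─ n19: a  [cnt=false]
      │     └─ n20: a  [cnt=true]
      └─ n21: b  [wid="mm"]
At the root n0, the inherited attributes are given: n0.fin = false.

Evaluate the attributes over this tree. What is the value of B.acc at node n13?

1. n0.fin = false  [given at root]
2. n1.fin = true  [S₀.fin == false]
3. n2.acc = 8  [terminal]
4. n3.val = 22  [f.acc + 14]
5. n5.ok = 17  [17]
6. n6.cnt = false  [terminal]
7. n5.tag = 8  [A.ok * -2 + 42]
8. n5.wid = 27  [27]
9. n5.cnt = false  [a.cnt == true]
10. n4.fin = false  [A.wid == A.tag]
11. n4.tag = "zp"  ["zp"]
12. n8.cnt = "vq"  [terminal]
13. n7.fin = false  [false]
14. n7.tag = "vqm"  [c.cnt ++ "m"]
15. n3.tag = false  [E₁.fin == true]
16. n3.cnt = 14  [D.val - 8]
17. n3.off = false  [D.val > 22]
18. n9.fin = false  [terminal]
19. n1.key = 30  [f.acc + 22]
20. n1.depth = false  [false]
21. n10.cnt = false  [terminal]
22. n13.val = "nm"  ["nm"]
23. n13.off = 6  [6]
24. n14.val = "nmz"  [B₀.val ++ "z"]
25. n14.off = 14  [B₀.off + 8]
26. n15.cnt = "xy"  [terminal]
27. n14.acc = true  [B.off > 13]
28. n16.fin = true  [B₀.off > 5]
29. n17.acc = -4  [terminal]
30. n16.key = 14  [f.acc * -2 + 6]
31. n16.depth = false  [S.fin == false]
32. n18.val = "yq"  ["yq"]
33. n18.off = 26  [B₀.off + 20]
34. n19.cnt = false  [terminal]
35. n20.cnt = true  [terminal]
36. n18.acc = false  [false]
37. n13.acc = true  [S.depth == false]
38. n21.wid = "mm"  [terminal]
39. n12.fin = true  [true]
40. n12.tag = "uu"  ["uu"]
41. n11.fin = true  [E₁.fin == true]
42. n11.tag = "uux"  [E₁.tag ++ "x"]
43. n0.key = 17  [S₁.key - 13]
44. n0.depth = true  [E.fin == true]

true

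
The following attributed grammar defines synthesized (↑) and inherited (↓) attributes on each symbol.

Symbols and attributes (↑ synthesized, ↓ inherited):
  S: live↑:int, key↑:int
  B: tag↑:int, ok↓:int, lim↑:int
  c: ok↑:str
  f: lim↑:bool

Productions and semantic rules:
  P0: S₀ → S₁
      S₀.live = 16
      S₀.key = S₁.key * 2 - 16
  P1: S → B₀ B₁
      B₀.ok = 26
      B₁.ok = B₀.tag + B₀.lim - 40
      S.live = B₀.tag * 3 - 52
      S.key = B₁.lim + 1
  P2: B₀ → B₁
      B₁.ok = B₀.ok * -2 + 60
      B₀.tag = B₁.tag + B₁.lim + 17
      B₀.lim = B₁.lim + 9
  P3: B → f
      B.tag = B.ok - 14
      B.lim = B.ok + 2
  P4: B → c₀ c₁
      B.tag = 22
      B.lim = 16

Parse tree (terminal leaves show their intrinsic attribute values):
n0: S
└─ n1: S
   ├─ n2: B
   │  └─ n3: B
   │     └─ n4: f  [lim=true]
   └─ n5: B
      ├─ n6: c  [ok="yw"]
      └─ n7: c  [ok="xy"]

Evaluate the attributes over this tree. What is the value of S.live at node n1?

11

1. n2.ok = 26  [26]
2. n3.ok = 8  [B₀.ok * -2 + 60]
3. n4.lim = true  [terminal]
4. n3.tag = -6  [B.ok - 14]
5. n3.lim = 10  [B.ok + 2]
6. n2.tag = 21  [B₁.tag + B₁.lim + 17]
7. n2.lim = 19  [B₁.lim + 9]
8. n5.ok = 0  [B₀.tag + B₀.lim - 40]
9. n6.ok = "yw"  [terminal]
10. n7.ok = "xy"  [terminal]
11. n5.tag = 22  [22]
12. n5.lim = 16  [16]
13. n1.live = 11  [B₀.tag * 3 - 52]
14. n1.key = 17  [B₁.lim + 1]
15. n0.live = 16  [16]
16. n0.key = 18  [S₁.key * 2 - 16]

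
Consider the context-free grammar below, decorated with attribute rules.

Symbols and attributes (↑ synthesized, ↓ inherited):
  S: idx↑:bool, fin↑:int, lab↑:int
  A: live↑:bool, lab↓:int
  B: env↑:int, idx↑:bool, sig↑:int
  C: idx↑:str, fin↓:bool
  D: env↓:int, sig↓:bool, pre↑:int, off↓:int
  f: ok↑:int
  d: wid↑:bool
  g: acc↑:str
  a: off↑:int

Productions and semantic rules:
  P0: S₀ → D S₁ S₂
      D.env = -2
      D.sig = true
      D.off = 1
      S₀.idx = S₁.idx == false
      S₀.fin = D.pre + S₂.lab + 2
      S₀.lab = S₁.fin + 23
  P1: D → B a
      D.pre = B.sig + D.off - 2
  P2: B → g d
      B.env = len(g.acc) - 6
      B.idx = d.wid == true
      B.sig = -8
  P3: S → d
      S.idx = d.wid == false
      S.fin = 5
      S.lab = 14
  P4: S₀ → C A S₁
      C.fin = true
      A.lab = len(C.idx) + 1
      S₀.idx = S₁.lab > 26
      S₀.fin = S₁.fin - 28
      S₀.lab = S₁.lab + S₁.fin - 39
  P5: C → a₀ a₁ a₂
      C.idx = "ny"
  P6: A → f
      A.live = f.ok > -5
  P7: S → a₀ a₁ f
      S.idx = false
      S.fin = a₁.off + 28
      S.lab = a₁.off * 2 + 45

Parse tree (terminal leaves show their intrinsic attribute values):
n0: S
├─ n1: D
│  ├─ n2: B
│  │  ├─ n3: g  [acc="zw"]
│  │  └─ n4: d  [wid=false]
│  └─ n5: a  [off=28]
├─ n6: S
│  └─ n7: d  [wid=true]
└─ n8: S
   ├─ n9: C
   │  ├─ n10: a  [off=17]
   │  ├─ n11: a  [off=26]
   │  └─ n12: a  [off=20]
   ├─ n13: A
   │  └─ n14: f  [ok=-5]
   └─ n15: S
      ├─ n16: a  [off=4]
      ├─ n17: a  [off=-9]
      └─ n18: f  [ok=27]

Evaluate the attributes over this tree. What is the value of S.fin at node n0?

1. n1.env = -2  [-2]
2. n1.sig = true  [true]
3. n1.off = 1  [1]
4. n3.acc = "zw"  [terminal]
5. n4.wid = false  [terminal]
6. n2.env = -4  [len(g.acc) - 6]
7. n2.idx = false  [d.wid == true]
8. n2.sig = -8  [-8]
9. n5.off = 28  [terminal]
10. n1.pre = -9  [B.sig + D.off - 2]
11. n7.wid = true  [terminal]
12. n6.idx = false  [d.wid == false]
13. n6.fin = 5  [5]
14. n6.lab = 14  [14]
15. n9.fin = true  [true]
16. n10.off = 17  [terminal]
17. n11.off = 26  [terminal]
18. n12.off = 20  [terminal]
19. n9.idx = "ny"  ["ny"]
20. n13.lab = 3  [len(C.idx) + 1]
21. n14.ok = -5  [terminal]
22. n13.live = false  [f.ok > -5]
23. n16.off = 4  [terminal]
24. n17.off = -9  [terminal]
25. n18.ok = 27  [terminal]
26. n15.idx = false  [false]
27. n15.fin = 19  [a₁.off + 28]
28. n15.lab = 27  [a₁.off * 2 + 45]
29. n8.idx = true  [S₁.lab > 26]
30. n8.fin = -9  [S₁.fin - 28]
31. n8.lab = 7  [S₁.lab + S₁.fin - 39]
32. n0.idx = true  [S₁.idx == false]
33. n0.fin = 0  [D.pre + S₂.lab + 2]
34. n0.lab = 28  [S₁.fin + 23]

0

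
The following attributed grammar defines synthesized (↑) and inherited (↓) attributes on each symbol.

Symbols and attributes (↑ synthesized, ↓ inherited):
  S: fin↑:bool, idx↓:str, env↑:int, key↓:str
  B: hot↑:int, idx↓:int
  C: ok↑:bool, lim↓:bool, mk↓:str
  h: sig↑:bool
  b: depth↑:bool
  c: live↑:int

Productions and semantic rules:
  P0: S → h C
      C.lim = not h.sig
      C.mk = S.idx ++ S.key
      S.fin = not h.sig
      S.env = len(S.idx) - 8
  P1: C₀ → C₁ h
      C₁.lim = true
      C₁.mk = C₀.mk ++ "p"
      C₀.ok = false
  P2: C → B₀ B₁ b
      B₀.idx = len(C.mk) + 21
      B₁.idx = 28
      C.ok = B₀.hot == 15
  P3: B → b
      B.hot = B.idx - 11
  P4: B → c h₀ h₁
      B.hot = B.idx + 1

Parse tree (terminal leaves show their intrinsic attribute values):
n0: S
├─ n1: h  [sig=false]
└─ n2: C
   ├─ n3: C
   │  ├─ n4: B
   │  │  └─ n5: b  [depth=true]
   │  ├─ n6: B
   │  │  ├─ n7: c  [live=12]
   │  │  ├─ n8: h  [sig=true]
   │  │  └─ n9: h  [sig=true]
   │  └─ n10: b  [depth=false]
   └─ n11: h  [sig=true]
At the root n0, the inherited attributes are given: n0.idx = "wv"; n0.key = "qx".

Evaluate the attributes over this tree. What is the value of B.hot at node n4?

1. n0.idx = "wv"  [given at root]
2. n0.key = "qx"  [given at root]
3. n1.sig = false  [terminal]
4. n2.lim = true  [not h.sig]
5. n2.mk = "wvqx"  [S.idx ++ S.key]
6. n3.lim = true  [true]
7. n3.mk = "wvqxp"  [C₀.mk ++ "p"]
8. n4.idx = 26  [len(C.mk) + 21]
9. n5.depth = true  [terminal]
10. n4.hot = 15  [B.idx - 11]
11. n6.idx = 28  [28]
12. n7.live = 12  [terminal]
13. n8.sig = true  [terminal]
14. n9.sig = true  [terminal]
15. n6.hot = 29  [B.idx + 1]
16. n10.depth = false  [terminal]
17. n3.ok = true  [B₀.hot == 15]
18. n11.sig = true  [terminal]
19. n2.ok = false  [false]
20. n0.fin = true  [not h.sig]
21. n0.env = -6  [len(S.idx) - 8]

15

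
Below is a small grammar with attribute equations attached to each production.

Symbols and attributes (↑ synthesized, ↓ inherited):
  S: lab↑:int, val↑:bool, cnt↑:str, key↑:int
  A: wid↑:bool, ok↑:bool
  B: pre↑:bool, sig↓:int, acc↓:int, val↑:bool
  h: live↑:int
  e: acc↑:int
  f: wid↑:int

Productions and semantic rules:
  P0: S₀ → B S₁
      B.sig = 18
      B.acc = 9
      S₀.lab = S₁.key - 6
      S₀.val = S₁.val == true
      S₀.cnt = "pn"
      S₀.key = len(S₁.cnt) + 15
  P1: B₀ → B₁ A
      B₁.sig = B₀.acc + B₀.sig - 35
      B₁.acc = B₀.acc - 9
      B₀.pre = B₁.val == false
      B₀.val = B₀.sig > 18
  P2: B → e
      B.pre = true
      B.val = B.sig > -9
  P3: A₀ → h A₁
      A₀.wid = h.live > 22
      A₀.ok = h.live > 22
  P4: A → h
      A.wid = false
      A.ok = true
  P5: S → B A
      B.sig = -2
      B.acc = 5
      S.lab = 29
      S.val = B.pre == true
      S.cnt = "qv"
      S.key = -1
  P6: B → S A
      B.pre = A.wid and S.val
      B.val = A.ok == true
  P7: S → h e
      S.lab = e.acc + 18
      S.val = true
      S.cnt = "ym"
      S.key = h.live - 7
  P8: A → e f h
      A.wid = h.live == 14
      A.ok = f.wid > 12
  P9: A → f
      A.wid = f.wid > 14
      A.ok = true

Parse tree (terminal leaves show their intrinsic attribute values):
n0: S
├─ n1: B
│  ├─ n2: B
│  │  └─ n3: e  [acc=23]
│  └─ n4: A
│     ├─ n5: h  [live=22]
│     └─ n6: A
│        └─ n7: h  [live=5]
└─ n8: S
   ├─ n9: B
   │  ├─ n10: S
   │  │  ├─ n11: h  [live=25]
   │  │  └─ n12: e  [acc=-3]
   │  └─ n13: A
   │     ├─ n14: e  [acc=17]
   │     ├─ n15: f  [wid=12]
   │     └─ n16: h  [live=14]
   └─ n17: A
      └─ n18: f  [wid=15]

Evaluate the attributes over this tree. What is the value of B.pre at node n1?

1. n1.sig = 18  [18]
2. n1.acc = 9  [9]
3. n2.sig = -8  [B₀.acc + B₀.sig - 35]
4. n2.acc = 0  [B₀.acc - 9]
5. n3.acc = 23  [terminal]
6. n2.pre = true  [true]
7. n2.val = true  [B.sig > -9]
8. n5.live = 22  [terminal]
9. n7.live = 5  [terminal]
10. n6.wid = false  [false]
11. n6.ok = true  [true]
12. n4.wid = false  [h.live > 22]
13. n4.ok = false  [h.live > 22]
14. n1.pre = false  [B₁.val == false]
15. n1.val = false  [B₀.sig > 18]
16. n9.sig = -2  [-2]
17. n9.acc = 5  [5]
18. n11.live = 25  [terminal]
19. n12.acc = -3  [terminal]
20. n10.lab = 15  [e.acc + 18]
21. n10.val = true  [true]
22. n10.cnt = "ym"  ["ym"]
23. n10.key = 18  [h.live - 7]
24. n14.acc = 17  [terminal]
25. n15.wid = 12  [terminal]
26. n16.live = 14  [terminal]
27. n13.wid = true  [h.live == 14]
28. n13.ok = false  [f.wid > 12]
29. n9.pre = true  [A.wid and S.val]
30. n9.val = false  [A.ok == true]
31. n18.wid = 15  [terminal]
32. n17.wid = true  [f.wid > 14]
33. n17.ok = true  [true]
34. n8.lab = 29  [29]
35. n8.val = true  [B.pre == true]
36. n8.cnt = "qv"  ["qv"]
37. n8.key = -1  [-1]
38. n0.lab = -7  [S₁.key - 6]
39. n0.val = true  [S₁.val == true]
40. n0.cnt = "pn"  ["pn"]
41. n0.key = 17  [len(S₁.cnt) + 15]

false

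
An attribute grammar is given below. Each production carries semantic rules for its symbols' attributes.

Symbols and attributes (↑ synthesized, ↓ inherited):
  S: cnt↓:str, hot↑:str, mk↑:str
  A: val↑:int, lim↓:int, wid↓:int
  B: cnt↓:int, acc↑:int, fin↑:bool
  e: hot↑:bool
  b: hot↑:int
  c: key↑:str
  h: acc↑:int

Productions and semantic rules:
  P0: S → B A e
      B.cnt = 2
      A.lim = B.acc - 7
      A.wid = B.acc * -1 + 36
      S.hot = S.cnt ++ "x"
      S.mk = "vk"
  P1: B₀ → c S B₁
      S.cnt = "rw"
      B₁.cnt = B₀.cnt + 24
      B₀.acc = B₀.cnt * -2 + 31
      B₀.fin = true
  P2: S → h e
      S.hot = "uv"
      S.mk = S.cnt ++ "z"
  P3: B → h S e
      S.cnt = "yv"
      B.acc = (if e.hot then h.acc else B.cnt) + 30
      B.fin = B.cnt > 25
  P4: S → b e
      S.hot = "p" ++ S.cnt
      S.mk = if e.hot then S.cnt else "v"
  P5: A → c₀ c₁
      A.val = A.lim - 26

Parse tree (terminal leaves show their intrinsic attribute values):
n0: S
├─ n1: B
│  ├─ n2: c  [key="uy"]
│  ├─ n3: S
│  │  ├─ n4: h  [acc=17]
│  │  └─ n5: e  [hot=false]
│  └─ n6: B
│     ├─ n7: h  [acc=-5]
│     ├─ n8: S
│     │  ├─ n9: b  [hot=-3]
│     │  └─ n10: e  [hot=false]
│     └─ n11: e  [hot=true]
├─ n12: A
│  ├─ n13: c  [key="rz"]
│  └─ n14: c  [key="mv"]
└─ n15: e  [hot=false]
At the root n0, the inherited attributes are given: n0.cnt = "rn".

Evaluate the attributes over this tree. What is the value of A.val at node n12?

1. n0.cnt = "rn"  [given at root]
2. n1.cnt = 2  [2]
3. n2.key = "uy"  [terminal]
4. n3.cnt = "rw"  ["rw"]
5. n4.acc = 17  [terminal]
6. n5.hot = false  [terminal]
7. n3.hot = "uv"  ["uv"]
8. n3.mk = "rwz"  [S.cnt ++ "z"]
9. n6.cnt = 26  [B₀.cnt + 24]
10. n7.acc = -5  [terminal]
11. n8.cnt = "yv"  ["yv"]
12. n9.hot = -3  [terminal]
13. n10.hot = false  [terminal]
14. n8.hot = "pyv"  ["p" ++ S.cnt]
15. n8.mk = "v"  [if e.hot then S.cnt else "v"]
16. n11.hot = true  [terminal]
17. n6.acc = 25  [(if e.hot then h.acc else B.cnt) + 30]
18. n6.fin = true  [B.cnt > 25]
19. n1.acc = 27  [B₀.cnt * -2 + 31]
20. n1.fin = true  [true]
21. n12.lim = 20  [B.acc - 7]
22. n12.wid = 9  [B.acc * -1 + 36]
23. n13.key = "rz"  [terminal]
24. n14.key = "mv"  [terminal]
25. n12.val = -6  [A.lim - 26]
26. n15.hot = false  [terminal]
27. n0.hot = "rnx"  [S.cnt ++ "x"]
28. n0.mk = "vk"  ["vk"]

-6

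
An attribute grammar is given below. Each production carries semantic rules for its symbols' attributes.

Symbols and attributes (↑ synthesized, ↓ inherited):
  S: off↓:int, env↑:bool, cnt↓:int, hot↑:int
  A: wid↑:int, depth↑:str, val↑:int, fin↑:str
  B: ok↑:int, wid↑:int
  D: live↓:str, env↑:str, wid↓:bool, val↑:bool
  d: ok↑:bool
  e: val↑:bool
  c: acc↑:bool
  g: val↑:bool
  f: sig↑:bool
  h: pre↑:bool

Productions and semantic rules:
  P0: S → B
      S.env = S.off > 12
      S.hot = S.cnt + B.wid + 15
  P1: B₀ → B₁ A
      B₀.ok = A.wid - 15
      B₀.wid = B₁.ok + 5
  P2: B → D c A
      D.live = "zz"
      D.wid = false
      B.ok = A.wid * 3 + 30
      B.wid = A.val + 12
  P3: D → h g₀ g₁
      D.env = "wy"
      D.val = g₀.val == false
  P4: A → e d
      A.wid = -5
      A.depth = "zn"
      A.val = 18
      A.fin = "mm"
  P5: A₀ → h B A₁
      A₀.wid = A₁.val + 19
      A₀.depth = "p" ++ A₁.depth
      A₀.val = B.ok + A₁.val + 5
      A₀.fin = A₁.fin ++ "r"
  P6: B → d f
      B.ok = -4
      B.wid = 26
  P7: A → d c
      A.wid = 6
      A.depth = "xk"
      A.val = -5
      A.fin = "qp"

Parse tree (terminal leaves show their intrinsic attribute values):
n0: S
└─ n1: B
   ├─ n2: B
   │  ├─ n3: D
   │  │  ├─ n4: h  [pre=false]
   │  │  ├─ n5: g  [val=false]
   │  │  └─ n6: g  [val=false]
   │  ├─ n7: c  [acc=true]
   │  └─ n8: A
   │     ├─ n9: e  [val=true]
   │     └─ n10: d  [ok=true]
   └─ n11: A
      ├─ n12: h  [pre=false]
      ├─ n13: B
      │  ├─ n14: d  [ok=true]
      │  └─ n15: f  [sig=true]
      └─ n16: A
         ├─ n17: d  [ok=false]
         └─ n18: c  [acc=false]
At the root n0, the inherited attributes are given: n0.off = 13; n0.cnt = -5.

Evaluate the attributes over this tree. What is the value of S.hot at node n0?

30

1. n0.off = 13  [given at root]
2. n0.cnt = -5  [given at root]
3. n3.live = "zz"  ["zz"]
4. n3.wid = false  [false]
5. n4.pre = false  [terminal]
6. n5.val = false  [terminal]
7. n6.val = false  [terminal]
8. n3.env = "wy"  ["wy"]
9. n3.val = true  [g₀.val == false]
10. n7.acc = true  [terminal]
11. n9.val = true  [terminal]
12. n10.ok = true  [terminal]
13. n8.wid = -5  [-5]
14. n8.depth = "zn"  ["zn"]
15. n8.val = 18  [18]
16. n8.fin = "mm"  ["mm"]
17. n2.ok = 15  [A.wid * 3 + 30]
18. n2.wid = 30  [A.val + 12]
19. n12.pre = false  [terminal]
20. n14.ok = true  [terminal]
21. n15.sig = true  [terminal]
22. n13.ok = -4  [-4]
23. n13.wid = 26  [26]
24. n17.ok = false  [terminal]
25. n18.acc = false  [terminal]
26. n16.wid = 6  [6]
27. n16.depth = "xk"  ["xk"]
28. n16.val = -5  [-5]
29. n16.fin = "qp"  ["qp"]
30. n11.wid = 14  [A₁.val + 19]
31. n11.depth = "pxk"  ["p" ++ A₁.depth]
32. n11.val = -4  [B.ok + A₁.val + 5]
33. n11.fin = "qpr"  [A₁.fin ++ "r"]
34. n1.ok = -1  [A.wid - 15]
35. n1.wid = 20  [B₁.ok + 5]
36. n0.env = true  [S.off > 12]
37. n0.hot = 30  [S.cnt + B.wid + 15]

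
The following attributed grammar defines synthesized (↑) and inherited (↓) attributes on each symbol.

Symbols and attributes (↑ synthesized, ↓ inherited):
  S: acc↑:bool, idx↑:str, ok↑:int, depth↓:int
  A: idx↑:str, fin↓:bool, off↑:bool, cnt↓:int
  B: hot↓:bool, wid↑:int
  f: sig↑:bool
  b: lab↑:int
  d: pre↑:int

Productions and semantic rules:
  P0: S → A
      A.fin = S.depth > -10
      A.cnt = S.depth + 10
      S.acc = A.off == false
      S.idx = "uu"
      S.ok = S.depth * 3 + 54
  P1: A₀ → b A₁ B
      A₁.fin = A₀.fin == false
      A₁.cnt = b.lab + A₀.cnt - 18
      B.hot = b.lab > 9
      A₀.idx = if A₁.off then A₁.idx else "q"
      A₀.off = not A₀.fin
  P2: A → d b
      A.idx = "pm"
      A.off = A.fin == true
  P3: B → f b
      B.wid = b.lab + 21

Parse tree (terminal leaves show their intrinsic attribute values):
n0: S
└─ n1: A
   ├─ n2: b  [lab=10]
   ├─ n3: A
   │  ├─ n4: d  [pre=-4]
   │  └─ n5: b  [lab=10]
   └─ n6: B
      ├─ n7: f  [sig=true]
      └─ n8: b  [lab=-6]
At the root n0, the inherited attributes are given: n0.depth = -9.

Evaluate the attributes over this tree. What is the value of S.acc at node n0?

1. n0.depth = -9  [given at root]
2. n1.fin = true  [S.depth > -10]
3. n1.cnt = 1  [S.depth + 10]
4. n2.lab = 10  [terminal]
5. n3.fin = false  [A₀.fin == false]
6. n3.cnt = -7  [b.lab + A₀.cnt - 18]
7. n4.pre = -4  [terminal]
8. n5.lab = 10  [terminal]
9. n3.idx = "pm"  ["pm"]
10. n3.off = false  [A.fin == true]
11. n6.hot = true  [b.lab > 9]
12. n7.sig = true  [terminal]
13. n8.lab = -6  [terminal]
14. n6.wid = 15  [b.lab + 21]
15. n1.idx = "q"  [if A₁.off then A₁.idx else "q"]
16. n1.off = false  [not A₀.fin]
17. n0.acc = true  [A.off == false]
18. n0.idx = "uu"  ["uu"]
19. n0.ok = 27  [S.depth * 3 + 54]

true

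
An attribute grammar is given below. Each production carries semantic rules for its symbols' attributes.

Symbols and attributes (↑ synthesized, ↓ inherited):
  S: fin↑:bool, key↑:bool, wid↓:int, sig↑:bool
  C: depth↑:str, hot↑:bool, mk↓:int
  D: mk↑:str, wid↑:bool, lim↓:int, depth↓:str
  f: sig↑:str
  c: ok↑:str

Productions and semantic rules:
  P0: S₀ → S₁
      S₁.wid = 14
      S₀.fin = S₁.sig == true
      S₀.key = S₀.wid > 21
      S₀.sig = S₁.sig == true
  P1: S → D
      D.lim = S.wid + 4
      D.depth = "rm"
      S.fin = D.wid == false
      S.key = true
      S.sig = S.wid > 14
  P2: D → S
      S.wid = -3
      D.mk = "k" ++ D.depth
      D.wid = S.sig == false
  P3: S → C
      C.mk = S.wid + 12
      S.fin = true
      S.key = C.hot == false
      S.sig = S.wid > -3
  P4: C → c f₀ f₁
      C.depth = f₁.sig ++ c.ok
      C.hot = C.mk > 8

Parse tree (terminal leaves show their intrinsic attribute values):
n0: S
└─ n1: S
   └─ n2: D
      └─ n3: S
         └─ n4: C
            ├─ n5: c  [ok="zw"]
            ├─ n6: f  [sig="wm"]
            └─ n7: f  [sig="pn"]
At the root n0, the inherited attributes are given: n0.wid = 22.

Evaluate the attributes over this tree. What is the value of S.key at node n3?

false

1. n0.wid = 22  [given at root]
2. n1.wid = 14  [14]
3. n2.lim = 18  [S.wid + 4]
4. n2.depth = "rm"  ["rm"]
5. n3.wid = -3  [-3]
6. n4.mk = 9  [S.wid + 12]
7. n5.ok = "zw"  [terminal]
8. n6.sig = "wm"  [terminal]
9. n7.sig = "pn"  [terminal]
10. n4.depth = "pnzw"  [f₁.sig ++ c.ok]
11. n4.hot = true  [C.mk > 8]
12. n3.fin = true  [true]
13. n3.key = false  [C.hot == false]
14. n3.sig = false  [S.wid > -3]
15. n2.mk = "krm"  ["k" ++ D.depth]
16. n2.wid = true  [S.sig == false]
17. n1.fin = false  [D.wid == false]
18. n1.key = true  [true]
19. n1.sig = false  [S.wid > 14]
20. n0.fin = false  [S₁.sig == true]
21. n0.key = true  [S₀.wid > 21]
22. n0.sig = false  [S₁.sig == true]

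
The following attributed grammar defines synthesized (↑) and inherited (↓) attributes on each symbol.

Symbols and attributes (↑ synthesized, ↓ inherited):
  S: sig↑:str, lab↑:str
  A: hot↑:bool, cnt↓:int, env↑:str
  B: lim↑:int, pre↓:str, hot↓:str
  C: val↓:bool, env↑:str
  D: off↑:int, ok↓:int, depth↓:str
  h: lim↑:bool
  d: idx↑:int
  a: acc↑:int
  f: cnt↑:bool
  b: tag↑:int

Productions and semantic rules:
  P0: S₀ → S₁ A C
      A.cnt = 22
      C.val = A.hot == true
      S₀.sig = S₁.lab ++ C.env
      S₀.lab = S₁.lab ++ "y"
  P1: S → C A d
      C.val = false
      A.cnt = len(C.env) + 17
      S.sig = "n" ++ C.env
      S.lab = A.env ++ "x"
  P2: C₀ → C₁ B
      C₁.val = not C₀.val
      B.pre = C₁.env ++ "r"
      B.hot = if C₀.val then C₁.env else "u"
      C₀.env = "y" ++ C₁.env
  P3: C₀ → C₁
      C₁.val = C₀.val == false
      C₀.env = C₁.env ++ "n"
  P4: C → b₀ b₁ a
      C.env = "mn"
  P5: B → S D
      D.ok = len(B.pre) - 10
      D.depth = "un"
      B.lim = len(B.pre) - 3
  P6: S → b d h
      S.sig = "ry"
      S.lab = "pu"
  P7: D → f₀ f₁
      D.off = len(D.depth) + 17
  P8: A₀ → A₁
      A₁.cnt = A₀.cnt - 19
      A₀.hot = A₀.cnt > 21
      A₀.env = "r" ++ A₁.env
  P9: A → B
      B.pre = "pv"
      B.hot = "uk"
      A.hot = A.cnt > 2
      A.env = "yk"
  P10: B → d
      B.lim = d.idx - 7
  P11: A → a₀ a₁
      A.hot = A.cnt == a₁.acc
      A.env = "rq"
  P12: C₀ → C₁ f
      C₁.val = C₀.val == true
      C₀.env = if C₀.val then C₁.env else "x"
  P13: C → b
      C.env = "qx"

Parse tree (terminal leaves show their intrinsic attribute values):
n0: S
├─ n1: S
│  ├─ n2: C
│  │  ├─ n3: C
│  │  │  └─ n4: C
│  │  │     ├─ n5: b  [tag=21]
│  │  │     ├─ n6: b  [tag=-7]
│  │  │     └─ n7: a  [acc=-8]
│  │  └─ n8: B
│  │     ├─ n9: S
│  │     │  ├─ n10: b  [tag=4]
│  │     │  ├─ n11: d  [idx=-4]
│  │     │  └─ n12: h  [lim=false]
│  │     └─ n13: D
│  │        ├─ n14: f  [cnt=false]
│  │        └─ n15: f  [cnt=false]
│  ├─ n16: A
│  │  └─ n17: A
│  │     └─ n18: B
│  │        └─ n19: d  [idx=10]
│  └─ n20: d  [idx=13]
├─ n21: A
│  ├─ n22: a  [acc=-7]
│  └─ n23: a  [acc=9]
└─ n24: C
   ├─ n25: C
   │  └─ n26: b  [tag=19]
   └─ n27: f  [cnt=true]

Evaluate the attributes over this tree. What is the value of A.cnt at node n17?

2

1. n2.val = false  [false]
2. n3.val = true  [not C₀.val]
3. n4.val = false  [C₀.val == false]
4. n5.tag = 21  [terminal]
5. n6.tag = -7  [terminal]
6. n7.acc = -8  [terminal]
7. n4.env = "mn"  ["mn"]
8. n3.env = "mnn"  [C₁.env ++ "n"]
9. n8.pre = "mnnr"  [C₁.env ++ "r"]
10. n8.hot = "u"  [if C₀.val then C₁.env else "u"]
11. n10.tag = 4  [terminal]
12. n11.idx = -4  [terminal]
13. n12.lim = false  [terminal]
14. n9.sig = "ry"  ["ry"]
15. n9.lab = "pu"  ["pu"]
16. n13.ok = -6  [len(B.pre) - 10]
17. n13.depth = "un"  ["un"]
18. n14.cnt = false  [terminal]
19. n15.cnt = false  [terminal]
20. n13.off = 19  [len(D.depth) + 17]
21. n8.lim = 1  [len(B.pre) - 3]
22. n2.env = "ymnn"  ["y" ++ C₁.env]
23. n16.cnt = 21  [len(C.env) + 17]
24. n17.cnt = 2  [A₀.cnt - 19]
25. n18.pre = "pv"  ["pv"]
26. n18.hot = "uk"  ["uk"]
27. n19.idx = 10  [terminal]
28. n18.lim = 3  [d.idx - 7]
29. n17.hot = false  [A.cnt > 2]
30. n17.env = "yk"  ["yk"]
31. n16.hot = false  [A₀.cnt > 21]
32. n16.env = "ryk"  ["r" ++ A₁.env]
33. n20.idx = 13  [terminal]
34. n1.sig = "nymnn"  ["n" ++ C.env]
35. n1.lab = "rykx"  [A.env ++ "x"]
36. n21.cnt = 22  [22]
37. n22.acc = -7  [terminal]
38. n23.acc = 9  [terminal]
39. n21.hot = false  [A.cnt == a₁.acc]
40. n21.env = "rq"  ["rq"]
41. n24.val = false  [A.hot == true]
42. n25.val = false  [C₀.val == true]
43. n26.tag = 19  [terminal]
44. n25.env = "qx"  ["qx"]
45. n27.cnt = true  [terminal]
46. n24.env = "x"  [if C₀.val then C₁.env else "x"]
47. n0.sig = "rykxx"  [S₁.lab ++ C.env]
48. n0.lab = "rykxy"  [S₁.lab ++ "y"]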